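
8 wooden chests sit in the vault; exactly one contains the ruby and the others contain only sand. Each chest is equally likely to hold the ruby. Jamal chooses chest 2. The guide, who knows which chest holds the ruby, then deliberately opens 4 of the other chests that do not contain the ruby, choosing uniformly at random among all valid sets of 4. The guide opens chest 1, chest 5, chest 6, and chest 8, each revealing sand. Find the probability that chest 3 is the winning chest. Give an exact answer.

Consider each possible location of the ruby in turn.
If it is in any of chests 1, 5, 6, and 8 (prior 1/8 each): that chest was opened and seen not to hold the prize — ruled out; weight (1/8)·0 = 0 each.
If it is in chest 2 (prior 1/8): the guide has 35 equally likely choices, so probability 1/35; weight (1/8)·(1/35) = 1/280.
If it is in any of chests 3, 4, and 7 (prior 1/8 each): the guide has 15 equally likely choices, so probability 1/15; weight (1/8)·(1/15) = 1/120 each.
The weights sum to 1/35.
So P(the ruby in chest 3 | the guide opened chest 1, chest 5, chest 6, and chest 8) = (1/120) / (1/35) = 7/24.

7/24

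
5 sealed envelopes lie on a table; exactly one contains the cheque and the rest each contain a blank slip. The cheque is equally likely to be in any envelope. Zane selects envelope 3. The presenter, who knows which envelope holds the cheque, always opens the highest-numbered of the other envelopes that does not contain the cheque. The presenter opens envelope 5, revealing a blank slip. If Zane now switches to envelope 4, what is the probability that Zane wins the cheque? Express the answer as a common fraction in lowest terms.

1/4

Condition on the true location of the cheque.
If it is in any of envelopes 1, 2, 3, and 4 (prior 1/5 each): envelope 5 is the highest-numbered option available, probability 1; weight (1/5)·1 = 1/5 each.
If it is in envelope 5 (prior 1/5): the presenter opened envelope 5, so this case is ruled out; weight (1/5)·0 = 0.
The weights sum to 4/5.
So P(the cheque in envelope 4 | the presenter opened envelope 5) = (1/5) / (4/5) = 1/4.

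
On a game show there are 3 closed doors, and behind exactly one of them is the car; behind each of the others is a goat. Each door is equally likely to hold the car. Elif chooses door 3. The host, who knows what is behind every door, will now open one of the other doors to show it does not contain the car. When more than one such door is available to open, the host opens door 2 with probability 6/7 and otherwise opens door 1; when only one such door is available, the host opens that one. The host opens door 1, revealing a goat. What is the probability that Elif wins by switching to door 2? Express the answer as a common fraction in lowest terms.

7/8

Condition on the true location of the car.
If it is behind door 1 (prior 1/3): the host opened door 1, so this case is ruled out; weight (1/3)·0 = 0.
If it is behind door 2 (prior 1/3): only door 1 is available, probability 1; weight (1/3)·1 = 1/3.
If it is behind door 3 (prior 1/3): door 2 is available but not opened, probability 1/7; weight (1/3)·(1/7) = 1/21.
The weights sum to 8/21.
So P(the car behind door 2 | the host opened door 1) = (1/3) / (8/21) = 7/8.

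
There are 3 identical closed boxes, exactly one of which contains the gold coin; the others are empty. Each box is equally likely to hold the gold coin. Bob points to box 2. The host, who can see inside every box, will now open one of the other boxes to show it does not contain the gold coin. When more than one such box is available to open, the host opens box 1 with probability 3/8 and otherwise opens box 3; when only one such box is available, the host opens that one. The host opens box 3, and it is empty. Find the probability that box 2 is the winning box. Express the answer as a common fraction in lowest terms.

5/13

Condition on the true location of the gold coin.
If it is in box 1 (prior 1/3): only box 3 is available, probability 1; weight (1/3)·1 = 1/3.
If it is in box 2 (prior 1/3): box 1 is available but not opened, probability 5/8; weight (1/3)·(5/8) = 5/24.
If it is in box 3 (prior 1/3): the host opened box 3, so this case is ruled out; weight (1/3)·0 = 0.
The weights sum to 13/24.
So P(the gold coin in box 2 | the host opened box 3) = (5/24) / (13/24) = 5/13.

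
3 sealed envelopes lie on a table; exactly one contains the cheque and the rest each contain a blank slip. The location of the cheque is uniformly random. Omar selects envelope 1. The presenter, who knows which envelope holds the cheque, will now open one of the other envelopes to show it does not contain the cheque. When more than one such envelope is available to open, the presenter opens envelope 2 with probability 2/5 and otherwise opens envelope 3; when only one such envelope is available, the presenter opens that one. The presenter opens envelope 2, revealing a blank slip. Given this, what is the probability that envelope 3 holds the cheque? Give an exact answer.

5/7

Consider each possible location of the cheque in turn.
If it is in envelope 1 (prior 1/3): envelope 2 is available, opened with probability 2/5; weight (1/3)·(2/5) = 2/15.
If it is in envelope 2 (prior 1/3): the presenter opened envelope 2, so this case is ruled out; weight (1/3)·0 = 0.
If it is in envelope 3 (prior 1/3): only envelope 2 is available, probability 1; weight (1/3)·1 = 1/3.
The weights sum to 7/15.
So P(the cheque in envelope 3 | the presenter opened envelope 2) = (1/3) / (7/15) = 5/7.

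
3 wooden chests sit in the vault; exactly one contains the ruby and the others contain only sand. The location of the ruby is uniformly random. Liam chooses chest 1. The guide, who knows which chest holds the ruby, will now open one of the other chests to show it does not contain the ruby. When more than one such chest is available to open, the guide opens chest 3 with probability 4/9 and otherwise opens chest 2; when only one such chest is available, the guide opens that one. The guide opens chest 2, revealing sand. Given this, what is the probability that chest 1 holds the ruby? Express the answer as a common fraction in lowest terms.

5/14

Consider each possible location of the ruby in turn.
If it is in chest 1 (prior 1/3): chest 3 is available but not opened, probability 5/9; weight (1/3)·(5/9) = 5/27.
If it is in chest 2 (prior 1/3): the guide opened chest 2, so this case is ruled out; weight (1/3)·0 = 0.
If it is in chest 3 (prior 1/3): only chest 2 is available, probability 1; weight (1/3)·1 = 1/3.
The weights sum to 14/27.
So P(the ruby in chest 1 | the guide opened chest 2) = (5/27) / (14/27) = 5/14.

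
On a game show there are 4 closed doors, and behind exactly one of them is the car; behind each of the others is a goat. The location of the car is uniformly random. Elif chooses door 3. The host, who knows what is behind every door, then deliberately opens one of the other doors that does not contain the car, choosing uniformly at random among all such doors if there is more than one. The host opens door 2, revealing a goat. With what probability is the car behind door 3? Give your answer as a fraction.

Consider each possible location of the car in turn.
If it is behind either of doors 1 and 4 (prior 1/4 each): the host has 2 equally likely choices, so probability 1/2; weight (1/4)·(1/2) = 1/8 each.
If it is behind door 2 (prior 1/4): the host opened door 2, so this case is ruled out; weight (1/4)·0 = 0.
If it is behind door 3 (prior 1/4): the host has 3 equally likely choices, so probability 1/3; weight (1/4)·(1/3) = 1/12.
The weights sum to 1/3.
So P(the car behind door 3 | the host opened door 2) = (1/12) / (1/3) = 1/4.

1/4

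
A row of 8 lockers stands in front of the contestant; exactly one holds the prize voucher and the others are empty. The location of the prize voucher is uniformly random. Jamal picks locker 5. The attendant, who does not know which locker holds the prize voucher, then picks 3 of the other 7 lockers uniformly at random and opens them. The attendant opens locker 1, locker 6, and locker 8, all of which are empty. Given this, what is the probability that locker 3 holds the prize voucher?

Because the attendant chose which lockers to open without knowing where the prize voucher is, the choice is independent of the prize location. Learning that none of the 3 opened lockers holds the prize voucher simply rules out those 3 locations and leaves the remaining 5 lockers still equally likely by symmetry.
So P(the prize voucher in locker 3) = 1/5.

1/5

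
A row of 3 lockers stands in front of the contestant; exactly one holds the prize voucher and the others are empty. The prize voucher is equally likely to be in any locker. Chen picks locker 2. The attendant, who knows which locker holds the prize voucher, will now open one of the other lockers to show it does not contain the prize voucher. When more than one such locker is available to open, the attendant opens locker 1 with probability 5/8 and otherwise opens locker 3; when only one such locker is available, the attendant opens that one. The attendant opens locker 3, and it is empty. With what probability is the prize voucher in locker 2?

3/11

Condition on the true location of the prize voucher.
If it is in locker 1 (prior 1/3): only locker 3 is available, probability 1; weight (1/3)·1 = 1/3.
If it is in locker 2 (prior 1/3): locker 1 is available but not opened, probability 3/8; weight (1/3)·(3/8) = 1/8.
If it is in locker 3 (prior 1/3): the attendant opened locker 3, so this case is ruled out; weight (1/3)·0 = 0.
The weights sum to 11/24.
So P(the prize voucher in locker 2 | the attendant opened locker 3) = (1/8) / (11/24) = 3/11.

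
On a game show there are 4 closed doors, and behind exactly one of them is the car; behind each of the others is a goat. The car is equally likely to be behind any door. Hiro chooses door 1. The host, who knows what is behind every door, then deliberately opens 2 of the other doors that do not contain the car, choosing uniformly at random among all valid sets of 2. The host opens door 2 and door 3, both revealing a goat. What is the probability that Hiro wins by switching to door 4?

Apply Bayes' rule, conditioning on where the car actually is.
If it is behind door 1 (prior 1/4): the host has 3 equally likely choices, so probability 1/3; weight (1/4)·(1/3) = 1/12.
If it is behind either of doors 2 and 3 (prior 1/4 each): that door was opened and seen not to hold the prize — ruled out; weight (1/4)·0 = 0 each.
If it is behind door 4 (prior 1/4): the host has no choice, probability 1; weight (1/4)·1 = 1/4.
The weights sum to 1/3.
So P(the car behind door 4 | the host opened door 2 and door 3) = (1/4) / (1/3) = 3/4.

3/4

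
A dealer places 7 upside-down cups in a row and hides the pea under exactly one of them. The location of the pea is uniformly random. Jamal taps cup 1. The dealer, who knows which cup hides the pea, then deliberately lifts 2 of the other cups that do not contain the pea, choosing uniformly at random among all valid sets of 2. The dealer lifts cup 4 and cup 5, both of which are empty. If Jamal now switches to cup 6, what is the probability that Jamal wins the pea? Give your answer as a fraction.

3/14

Apply Bayes' rule, conditioning on where the pea actually is.
If it is under cup 1 (prior 1/7): the dealer has 15 equally likely choices, so probability 1/15; weight (1/7)·(1/15) = 1/105.
If it is under any of cups 2, 3, 6, and 7 (prior 1/7 each): the dealer has 10 equally likely choices, so probability 1/10; weight (1/7)·(1/10) = 1/70 each.
If it is under either of cups 4 and 5 (prior 1/7 each): that cup was opened and seen not to hold the prize — ruled out; weight (1/7)·0 = 0 each.
The weights sum to 1/15.
So P(the pea under cup 6 | the dealer opened cup 4 and cup 5) = (1/70) / (1/15) = 3/14.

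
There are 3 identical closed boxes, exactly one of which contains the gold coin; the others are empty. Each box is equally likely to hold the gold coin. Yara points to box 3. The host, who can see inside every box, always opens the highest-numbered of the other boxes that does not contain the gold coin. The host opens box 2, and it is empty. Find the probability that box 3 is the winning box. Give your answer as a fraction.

1/2

Apply Bayes' rule, conditioning on where the gold coin actually is.
If it is in either of boxes 1 and 3 (prior 1/3 each): box 2 is the highest-numbered option available, probability 1; weight (1/3)·1 = 1/3 each.
If it is in box 2 (prior 1/3): the host opened box 2, so this case is ruled out; weight (1/3)·0 = 0.
The weights sum to 2/3.
So P(the gold coin in box 3 | the host opened box 2) = (1/3) / (2/3) = 1/2.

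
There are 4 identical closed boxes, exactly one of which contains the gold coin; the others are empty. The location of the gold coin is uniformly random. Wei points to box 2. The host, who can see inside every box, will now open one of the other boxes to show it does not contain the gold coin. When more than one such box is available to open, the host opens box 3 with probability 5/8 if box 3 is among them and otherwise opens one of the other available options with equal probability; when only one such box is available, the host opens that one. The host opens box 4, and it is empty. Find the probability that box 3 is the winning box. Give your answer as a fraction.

Consider each possible location of the gold coin in turn.
If it is in box 1 (prior 1/4): box 3 is available but not opened, probability 3/8; weight (1/4)·(3/8) = 3/32.
If it is in box 2 (prior 1/4): box 3 is available but not opened; box 4 gets probability (1 − 5/8)/2 = 3/16; weight (1/4)·(3/16) = 3/64.
If it is in box 3 (prior 1/4): box 3 holds the prize so is unavailable; the host chooses uniformly among the 2 others, probability 1/2; weight (1/4)·(1/2) = 1/8.
If it is in box 4 (prior 1/4): the host opened box 4, so this case is ruled out; weight (1/4)·0 = 0.
The weights sum to 17/64.
So P(the gold coin in box 3 | the host opened box 4) = (1/8) / (17/64) = 8/17.

8/17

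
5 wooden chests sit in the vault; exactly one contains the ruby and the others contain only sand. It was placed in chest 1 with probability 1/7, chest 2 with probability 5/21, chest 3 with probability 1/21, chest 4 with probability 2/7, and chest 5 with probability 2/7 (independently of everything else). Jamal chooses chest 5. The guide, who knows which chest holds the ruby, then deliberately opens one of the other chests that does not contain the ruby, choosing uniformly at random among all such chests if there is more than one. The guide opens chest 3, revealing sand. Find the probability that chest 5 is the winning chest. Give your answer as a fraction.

Apply Bayes' rule, conditioning on where the ruby actually is.
If it is in chest 1 (prior 1/7): the guide has 3 equally likely choices, so probability 1/3; weight (1/7)·(1/3) = 1/21.
If it is in chest 2 (prior 5/21): the guide has 3 equally likely choices, so probability 1/3; weight (5/21)·(1/3) = 5/63.
If it is in chest 3 (prior 1/21): the guide opened chest 3, so this case is ruled out; weight (1/21)·0 = 0.
If it is in chest 4 (prior 2/7): the guide has 3 equally likely choices, so probability 1/3; weight (2/7)·(1/3) = 2/21.
If it is in chest 5 (prior 2/7): the guide has 4 equally likely choices, so probability 1/4; weight (2/7)·(1/4) = 1/14.
The weights sum to 37/126.
So P(the ruby in chest 5 | the guide opened chest 3) = (1/14) / (37/126) = 9/37.

9/37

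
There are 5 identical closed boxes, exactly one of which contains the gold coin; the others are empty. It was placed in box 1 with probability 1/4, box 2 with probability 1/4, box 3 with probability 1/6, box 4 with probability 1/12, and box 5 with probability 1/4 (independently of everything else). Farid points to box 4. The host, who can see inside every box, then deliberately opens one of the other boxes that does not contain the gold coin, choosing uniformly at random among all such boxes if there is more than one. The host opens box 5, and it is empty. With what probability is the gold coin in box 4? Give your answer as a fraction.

3/35

Condition on the true location of the gold coin.
If it is in either of boxes 1 and 2 (prior 1/4 each): the host has 3 equally likely choices, so probability 1/3; weight (1/4)·(1/3) = 1/12 each.
If it is in box 3 (prior 1/6): the host has 3 equally likely choices, so probability 1/3; weight (1/6)·(1/3) = 1/18.
If it is in box 4 (prior 1/12): the host has 4 equally likely choices, so probability 1/4; weight (1/12)·(1/4) = 1/48.
If it is in box 5 (prior 1/4): the host opened box 5, so this case is ruled out; weight (1/4)·0 = 0.
The weights sum to 35/144.
So P(the gold coin in box 4 | the host opened box 5) = (1/48) / (35/144) = 3/35.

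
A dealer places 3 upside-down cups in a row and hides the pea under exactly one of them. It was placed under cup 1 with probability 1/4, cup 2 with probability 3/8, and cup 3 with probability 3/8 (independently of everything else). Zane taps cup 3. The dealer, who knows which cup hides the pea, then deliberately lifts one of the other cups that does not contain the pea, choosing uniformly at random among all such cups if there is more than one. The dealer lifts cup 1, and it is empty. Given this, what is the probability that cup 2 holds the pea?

Condition on the true location of the pea.
If it is under cup 1 (prior 1/4): the dealer opened cup 1, so this case is ruled out; weight (1/4)·0 = 0.
If it is under cup 2 (prior 3/8): the dealer has no choice, probability 1; weight (3/8)·1 = 3/8.
If it is under cup 3 (prior 3/8): the dealer has 2 equally likely choices, so probability 1/2; weight (3/8)·(1/2) = 3/16.
The weights sum to 9/16.
So P(the pea under cup 2 | the dealer opened cup 1) = (3/8) / (9/16) = 2/3.

2/3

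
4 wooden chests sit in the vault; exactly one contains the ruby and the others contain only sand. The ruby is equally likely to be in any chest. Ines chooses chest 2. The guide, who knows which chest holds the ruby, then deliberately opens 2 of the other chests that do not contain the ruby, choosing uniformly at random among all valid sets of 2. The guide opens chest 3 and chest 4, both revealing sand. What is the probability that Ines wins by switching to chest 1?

3/4

Consider each possible location of the ruby in turn.
If it is in chest 1 (prior 1/4): the guide has no choice, probability 1; weight (1/4)·1 = 1/4.
If it is in chest 2 (prior 1/4): the guide has 3 equally likely choices, so probability 1/3; weight (1/4)·(1/3) = 1/12.
If it is in either of chests 3 and 4 (prior 1/4 each): that chest was opened and seen not to hold the prize — ruled out; weight (1/4)·0 = 0 each.
The weights sum to 1/3.
So P(the ruby in chest 1 | the guide opened chest 3 and chest 4) = (1/4) / (1/3) = 3/4.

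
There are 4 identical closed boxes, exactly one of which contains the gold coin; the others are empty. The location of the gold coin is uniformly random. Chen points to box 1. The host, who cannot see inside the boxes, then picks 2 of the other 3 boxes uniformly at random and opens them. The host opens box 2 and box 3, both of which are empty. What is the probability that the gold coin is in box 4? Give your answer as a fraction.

Because the host chose which boxes to open without knowing where the gold coin is, the choice is independent of the prize location. Learning that none of the 2 opened boxes holds the gold coin simply rules out those 2 locations and leaves the remaining 2 boxes still equally likely by symmetry.
So P(the gold coin in box 4) = 1/2.

1/2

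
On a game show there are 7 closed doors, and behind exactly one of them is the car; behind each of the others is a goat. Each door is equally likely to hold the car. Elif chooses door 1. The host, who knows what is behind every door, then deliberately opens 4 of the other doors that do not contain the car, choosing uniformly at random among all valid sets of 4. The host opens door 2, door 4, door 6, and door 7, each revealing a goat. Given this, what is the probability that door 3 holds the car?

3/7

Apply Bayes' rule, conditioning on where the car actually is.
If it is behind door 1 (prior 1/7): the host has 15 equally likely choices, so probability 1/15; weight (1/7)·(1/15) = 1/105.
If it is behind any of doors 2, 4, 6, and 7 (prior 1/7 each): that door was opened and seen not to hold the prize — ruled out; weight (1/7)·0 = 0 each.
If it is behind either of doors 3 and 5 (prior 1/7 each): the host has 5 equally likely choices, so probability 1/5; weight (1/7)·(1/5) = 1/35 each.
The weights sum to 1/15.
So P(the car behind door 3 | the host opened door 2, door 4, door 6, and door 7) = (1/35) / (1/15) = 3/7.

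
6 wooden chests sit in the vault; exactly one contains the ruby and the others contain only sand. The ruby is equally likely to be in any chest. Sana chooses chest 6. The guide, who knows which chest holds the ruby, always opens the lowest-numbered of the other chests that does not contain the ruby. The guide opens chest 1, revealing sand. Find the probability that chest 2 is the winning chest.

Consider each possible location of the ruby in turn.
If it is in chest 1 (prior 1/6): the guide opened chest 1, so this case is ruled out; weight (1/6)·0 = 0.
If it is in any of chests 2, 3, 4, 5, and 6 (prior 1/6 each): chest 1 is the lowest-numbered option available, probability 1; weight (1/6)·1 = 1/6 each.
The weights sum to 5/6.
So P(the ruby in chest 2 | the guide opened chest 1) = (1/6) / (5/6) = 1/5.

1/5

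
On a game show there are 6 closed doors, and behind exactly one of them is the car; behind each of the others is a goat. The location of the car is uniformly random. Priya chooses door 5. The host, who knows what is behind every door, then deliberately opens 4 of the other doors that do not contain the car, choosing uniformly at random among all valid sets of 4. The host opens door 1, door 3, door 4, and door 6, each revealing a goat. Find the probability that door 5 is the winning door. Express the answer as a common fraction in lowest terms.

1/6

Condition on the true location of the car.
If it is behind any of doors 1, 3, 4, and 6 (prior 1/6 each): that door was opened and seen not to hold the prize — ruled out; weight (1/6)·0 = 0 each.
If it is behind door 2 (prior 1/6): the host has no choice, probability 1; weight (1/6)·1 = 1/6.
If it is behind door 5 (prior 1/6): the host has 5 equally likely choices, so probability 1/5; weight (1/6)·(1/5) = 1/30.
The weights sum to 1/5.
So P(the car behind door 5 | the host opened door 1, door 3, door 4, and door 6) = (1/30) / (1/5) = 1/6.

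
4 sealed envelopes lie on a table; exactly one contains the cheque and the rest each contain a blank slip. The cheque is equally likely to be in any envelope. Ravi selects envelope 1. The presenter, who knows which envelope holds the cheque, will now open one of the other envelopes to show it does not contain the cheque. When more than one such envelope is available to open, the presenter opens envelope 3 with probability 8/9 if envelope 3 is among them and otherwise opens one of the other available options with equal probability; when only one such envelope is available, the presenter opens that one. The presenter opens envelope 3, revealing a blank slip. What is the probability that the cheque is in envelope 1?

Apply Bayes' rule, conditioning on where the cheque actually is.
If it is in any of envelopes 1, 2, and 4 (prior 1/4 each): envelope 3 is available, opened with probability 8/9; weight (1/4)·(8/9) = 2/9 each.
If it is in envelope 3 (prior 1/4): the presenter opened envelope 3, so this case is ruled out; weight (1/4)·0 = 0.
The weights sum to 2/3.
So P(the cheque in envelope 1 | the presenter opened envelope 3) = (2/9) / (2/3) = 1/3.

1/3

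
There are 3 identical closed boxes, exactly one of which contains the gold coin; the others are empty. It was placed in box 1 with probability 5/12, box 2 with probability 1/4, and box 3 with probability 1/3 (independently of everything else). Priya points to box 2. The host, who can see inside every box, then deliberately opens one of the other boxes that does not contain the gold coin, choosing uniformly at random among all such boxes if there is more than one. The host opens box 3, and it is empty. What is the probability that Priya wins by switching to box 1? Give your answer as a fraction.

Consider each possible location of the gold coin in turn.
If it is in box 1 (prior 5/12): the host has no choice, probability 1; weight (5/12)·1 = 5/12.
If it is in box 2 (prior 1/4): the host has 2 equally likely choices, so probability 1/2; weight (1/4)·(1/2) = 1/8.
If it is in box 3 (prior 1/3): the host opened box 3, so this case is ruled out; weight (1/3)·0 = 0.
The weights sum to 13/24.
So P(the gold coin in box 1 | the host opened box 3) = (5/12) / (13/24) = 10/13.

10/13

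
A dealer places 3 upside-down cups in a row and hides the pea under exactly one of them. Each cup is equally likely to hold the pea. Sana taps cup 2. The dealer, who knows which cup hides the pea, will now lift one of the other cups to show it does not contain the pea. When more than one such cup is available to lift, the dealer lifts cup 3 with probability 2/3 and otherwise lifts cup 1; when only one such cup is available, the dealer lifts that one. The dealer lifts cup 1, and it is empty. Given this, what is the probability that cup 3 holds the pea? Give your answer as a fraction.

3/4

Consider each possible location of the pea in turn.
If it is under cup 1 (prior 1/3): the dealer opened cup 1, so this case is ruled out; weight (1/3)·0 = 0.
If it is under cup 2 (prior 1/3): cup 3 is available but not opened, probability 1/3; weight (1/3)·(1/3) = 1/9.
If it is under cup 3 (prior 1/3): only cup 1 is available, probability 1; weight (1/3)·1 = 1/3.
The weights sum to 4/9.
So P(the pea under cup 3 | the dealer opened cup 1) = (1/3) / (4/9) = 3/4.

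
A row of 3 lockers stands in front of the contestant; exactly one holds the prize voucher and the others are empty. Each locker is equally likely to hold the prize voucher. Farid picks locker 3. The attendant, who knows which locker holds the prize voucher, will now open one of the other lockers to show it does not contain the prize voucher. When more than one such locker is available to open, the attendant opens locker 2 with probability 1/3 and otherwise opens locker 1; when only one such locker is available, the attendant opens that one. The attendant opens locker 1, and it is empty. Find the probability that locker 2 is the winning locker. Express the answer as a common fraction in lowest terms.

3/5

Consider each possible location of the prize voucher in turn.
If it is in locker 1 (prior 1/3): the attendant opened locker 1, so this case is ruled out; weight (1/3)·0 = 0.
If it is in locker 2 (prior 1/3): only locker 1 is available, probability 1; weight (1/3)·1 = 1/3.
If it is in locker 3 (prior 1/3): locker 2 is available but not opened, probability 2/3; weight (1/3)·(2/3) = 2/9.
The weights sum to 5/9.
So P(the prize voucher in locker 2 | the attendant opened locker 1) = (1/3) / (5/9) = 3/5.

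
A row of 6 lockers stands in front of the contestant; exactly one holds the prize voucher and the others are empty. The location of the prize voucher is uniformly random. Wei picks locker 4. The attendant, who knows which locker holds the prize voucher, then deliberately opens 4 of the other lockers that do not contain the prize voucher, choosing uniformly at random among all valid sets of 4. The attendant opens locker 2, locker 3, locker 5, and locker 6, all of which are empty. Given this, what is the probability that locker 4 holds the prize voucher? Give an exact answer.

1/6

Condition on the true location of the prize voucher.
If it is in locker 1 (prior 1/6): the attendant has no choice, probability 1; weight (1/6)·1 = 1/6.
If it is in any of lockers 2, 3, 5, and 6 (prior 1/6 each): that locker was opened and seen not to hold the prize — ruled out; weight (1/6)·0 = 0 each.
If it is in locker 4 (prior 1/6): the attendant has 5 equally likely choices, so probability 1/5; weight (1/6)·(1/5) = 1/30.
The weights sum to 1/5.
So P(the prize voucher in locker 4 | the attendant opened locker 2, locker 3, locker 5, and locker 6) = (1/30) / (1/5) = 1/6.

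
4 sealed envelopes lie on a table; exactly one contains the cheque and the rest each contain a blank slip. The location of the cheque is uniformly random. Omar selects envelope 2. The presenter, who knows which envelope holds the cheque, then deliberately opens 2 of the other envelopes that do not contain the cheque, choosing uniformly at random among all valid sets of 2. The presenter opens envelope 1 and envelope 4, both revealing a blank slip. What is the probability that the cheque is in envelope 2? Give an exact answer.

1/4

Consider each possible location of the cheque in turn.
If it is in either of envelopes 1 and 4 (prior 1/4 each): that envelope was opened and seen not to hold the prize — ruled out; weight (1/4)·0 = 0 each.
If it is in envelope 2 (prior 1/4): the presenter has 3 equally likely choices, so probability 1/3; weight (1/4)·(1/3) = 1/12.
If it is in envelope 3 (prior 1/4): the presenter has no choice, probability 1; weight (1/4)·1 = 1/4.
The weights sum to 1/3.
So P(the cheque in envelope 2 | the presenter opened envelope 1 and envelope 4) = (1/12) / (1/3) = 1/4.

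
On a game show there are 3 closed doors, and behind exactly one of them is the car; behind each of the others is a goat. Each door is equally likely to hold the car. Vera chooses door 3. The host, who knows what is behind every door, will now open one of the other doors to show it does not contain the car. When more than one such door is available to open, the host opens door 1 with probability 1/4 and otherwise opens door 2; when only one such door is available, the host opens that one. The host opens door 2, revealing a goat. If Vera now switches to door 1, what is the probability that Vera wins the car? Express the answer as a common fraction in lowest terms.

Condition on the true location of the car.
If it is behind door 1 (prior 1/3): only door 2 is available, probability 1; weight (1/3)·1 = 1/3.
If it is behind door 2 (prior 1/3): the host opened door 2, so this case is ruled out; weight (1/3)·0 = 0.
If it is behind door 3 (prior 1/3): door 1 is available but not opened, probability 3/4; weight (1/3)·(3/4) = 1/4.
The weights sum to 7/12.
So P(the car behind door 1 | the host opened door 2) = (1/3) / (7/12) = 4/7.

4/7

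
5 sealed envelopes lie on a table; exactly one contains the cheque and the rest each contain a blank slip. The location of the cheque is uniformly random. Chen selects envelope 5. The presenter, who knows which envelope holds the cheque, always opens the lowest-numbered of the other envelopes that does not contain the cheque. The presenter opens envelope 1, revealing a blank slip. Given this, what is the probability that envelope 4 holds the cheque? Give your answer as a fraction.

1/4

Consider each possible location of the cheque in turn.
If it is in envelope 1 (prior 1/5): the presenter opened envelope 1, so this case is ruled out; weight (1/5)·0 = 0.
If it is in any of envelopes 2, 3, 4, and 5 (prior 1/5 each): envelope 1 is the lowest-numbered option available, probability 1; weight (1/5)·1 = 1/5 each.
The weights sum to 4/5.
So P(the cheque in envelope 4 | the presenter opened envelope 1) = (1/5) / (4/5) = 1/4.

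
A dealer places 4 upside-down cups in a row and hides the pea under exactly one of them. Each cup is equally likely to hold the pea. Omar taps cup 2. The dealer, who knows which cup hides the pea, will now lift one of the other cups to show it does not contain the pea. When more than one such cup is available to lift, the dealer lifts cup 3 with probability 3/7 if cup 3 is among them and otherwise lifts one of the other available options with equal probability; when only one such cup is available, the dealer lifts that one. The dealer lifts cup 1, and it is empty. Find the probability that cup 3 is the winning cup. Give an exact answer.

Condition on the true location of the pea.
If it is under cup 1 (prior 1/4): the dealer opened cup 1, so this case is ruled out; weight (1/4)·0 = 0.
If it is under cup 2 (prior 1/4): cup 3 is available but not opened; cup 1 gets probability (1 − 3/7)/2 = 2/7; weight (1/4)·(2/7) = 1/14.
If it is under cup 3 (prior 1/4): cup 3 holds the prize so is unavailable; the dealer chooses uniformly among the 2 others, probability 1/2; weight (1/4)·(1/2) = 1/8.
If it is under cup 4 (prior 1/4): cup 3 is available but not opened, probability 4/7; weight (1/4)·(4/7) = 1/7.
The weights sum to 19/56.
So P(the pea under cup 3 | the dealer opened cup 1) = (1/8) / (19/56) = 7/19.

7/19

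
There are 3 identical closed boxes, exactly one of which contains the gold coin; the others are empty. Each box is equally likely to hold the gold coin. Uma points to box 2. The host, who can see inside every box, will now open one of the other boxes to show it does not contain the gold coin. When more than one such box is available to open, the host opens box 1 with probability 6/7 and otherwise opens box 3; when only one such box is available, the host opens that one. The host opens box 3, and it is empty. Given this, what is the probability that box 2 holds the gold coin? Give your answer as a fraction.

1/8

Consider each possible location of the gold coin in turn.
If it is in box 1 (prior 1/3): only box 3 is available, probability 1; weight (1/3)·1 = 1/3.
If it is in box 2 (prior 1/3): box 1 is available but not opened, probability 1/7; weight (1/3)·(1/7) = 1/21.
If it is in box 3 (prior 1/3): the host opened box 3, so this case is ruled out; weight (1/3)·0 = 0.
The weights sum to 8/21.
So P(the gold coin in box 2 | the host opened box 3) = (1/21) / (8/21) = 1/8.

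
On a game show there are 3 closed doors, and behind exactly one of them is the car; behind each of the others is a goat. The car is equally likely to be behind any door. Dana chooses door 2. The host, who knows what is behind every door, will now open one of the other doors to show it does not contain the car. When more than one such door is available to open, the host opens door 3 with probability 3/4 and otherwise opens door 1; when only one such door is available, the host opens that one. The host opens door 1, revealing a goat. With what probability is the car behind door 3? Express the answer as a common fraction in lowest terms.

4/5

Consider each possible location of the car in turn.
If it is behind door 1 (prior 1/3): the host opened door 1, so this case is ruled out; weight (1/3)·0 = 0.
If it is behind door 2 (prior 1/3): door 3 is available but not opened, probability 1/4; weight (1/3)·(1/4) = 1/12.
If it is behind door 3 (prior 1/3): only door 1 is available, probability 1; weight (1/3)·1 = 1/3.
The weights sum to 5/12.
So P(the car behind door 3 | the host opened door 1) = (1/3) / (5/12) = 4/5.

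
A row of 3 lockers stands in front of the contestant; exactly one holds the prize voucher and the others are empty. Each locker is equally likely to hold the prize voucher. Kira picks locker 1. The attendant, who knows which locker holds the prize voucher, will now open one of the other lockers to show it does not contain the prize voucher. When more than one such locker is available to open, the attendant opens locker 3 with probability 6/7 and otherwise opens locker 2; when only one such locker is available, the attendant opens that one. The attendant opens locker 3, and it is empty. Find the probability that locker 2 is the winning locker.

Consider each possible location of the prize voucher in turn.
If it is in locker 1 (prior 1/3): locker 3 is available, opened with probability 6/7; weight (1/3)·(6/7) = 2/7.
If it is in locker 2 (prior 1/3): only locker 3 is available, probability 1; weight (1/3)·1 = 1/3.
If it is in locker 3 (prior 1/3): the attendant opened locker 3, so this case is ruled out; weight (1/3)·0 = 0.
The weights sum to 13/21.
So P(the prize voucher in locker 2 | the attendant opened locker 3) = (1/3) / (13/21) = 7/13.

7/13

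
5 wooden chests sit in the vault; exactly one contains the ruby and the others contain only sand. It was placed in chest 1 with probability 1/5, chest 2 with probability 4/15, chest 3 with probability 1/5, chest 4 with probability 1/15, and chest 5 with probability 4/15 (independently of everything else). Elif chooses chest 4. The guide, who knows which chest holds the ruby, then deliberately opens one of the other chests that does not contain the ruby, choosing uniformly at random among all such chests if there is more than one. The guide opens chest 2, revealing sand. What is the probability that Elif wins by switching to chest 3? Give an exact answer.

12/43

Condition on the true location of the ruby.
If it is in either of chests 1 and 3 (prior 1/5 each): the guide has 3 equally likely choices, so probability 1/3; weight (1/5)·(1/3) = 1/15 each.
If it is in chest 2 (prior 4/15): the guide opened chest 2, so this case is ruled out; weight (4/15)·0 = 0.
If it is in chest 4 (prior 1/15): the guide has 4 equally likely choices, so probability 1/4; weight (1/15)·(1/4) = 1/60.
If it is in chest 5 (prior 4/15): the guide has 3 equally likely choices, so probability 1/3; weight (4/15)·(1/3) = 4/45.
The weights sum to 43/180.
So P(the ruby in chest 3 | the guide opened chest 2) = (1/15) / (43/180) = 12/43.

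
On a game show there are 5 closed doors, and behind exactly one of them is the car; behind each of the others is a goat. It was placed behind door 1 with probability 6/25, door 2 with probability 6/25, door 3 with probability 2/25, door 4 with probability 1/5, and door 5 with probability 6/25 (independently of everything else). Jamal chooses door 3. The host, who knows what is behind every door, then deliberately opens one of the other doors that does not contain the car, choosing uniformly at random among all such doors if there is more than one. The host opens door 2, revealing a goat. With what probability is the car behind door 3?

Consider each possible location of the car in turn.
If it is behind either of doors 1 and 5 (prior 6/25 each): the host has 3 equally likely choices, so probability 1/3; weight (6/25)·(1/3) = 2/25 each.
If it is behind door 2 (prior 6/25): the host opened door 2, so this case is ruled out; weight (6/25)·0 = 0.
If it is behind door 3 (prior 2/25): the host has 4 equally likely choices, so probability 1/4; weight (2/25)·(1/4) = 1/50.
If it is behind door 4 (prior 1/5): the host has 3 equally likely choices, so probability 1/3; weight (1/5)·(1/3) = 1/15.
The weights sum to 37/150.
So P(the car behind door 3 | the host opened door 2) = (1/50) / (37/150) = 3/37.

3/37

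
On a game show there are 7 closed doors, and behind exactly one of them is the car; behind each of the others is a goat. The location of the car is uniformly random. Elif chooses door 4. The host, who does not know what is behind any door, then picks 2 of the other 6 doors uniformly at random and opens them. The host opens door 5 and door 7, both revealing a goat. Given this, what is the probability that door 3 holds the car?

Because the host chose which doors to open without knowing where the car is, the choice is independent of the prize location. Learning that none of the 2 opened doors holds the car simply rules out those 2 locations and leaves the remaining 5 doors still equally likely by symmetry.
So P(the car behind door 3) = 1/5.

1/5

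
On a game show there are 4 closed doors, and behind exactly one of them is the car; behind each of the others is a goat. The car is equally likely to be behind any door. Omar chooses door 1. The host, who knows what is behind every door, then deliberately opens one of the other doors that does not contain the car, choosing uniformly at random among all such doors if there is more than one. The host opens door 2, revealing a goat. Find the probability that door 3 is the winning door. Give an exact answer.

3/8

Consider each possible location of the car in turn.
If it is behind door 1 (prior 1/4): the host has 3 equally likely choices, so probability 1/3; weight (1/4)·(1/3) = 1/12.
If it is behind door 2 (prior 1/4): the host opened door 2, so this case is ruled out; weight (1/4)·0 = 0.
If it is behind either of doors 3 and 4 (prior 1/4 each): the host has 2 equally likely choices, so probability 1/2; weight (1/4)·(1/2) = 1/8 each.
The weights sum to 1/3.
So P(the car behind door 3 | the host opened door 2) = (1/8) / (1/3) = 3/8.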